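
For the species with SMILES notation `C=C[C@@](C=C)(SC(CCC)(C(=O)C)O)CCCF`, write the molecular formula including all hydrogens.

C14H23FO2S

Heavy atoms from the SMILES: 14 C, 1 F, 2 O, 1 S.
Implicit hydrogens by atom environment:
  7 × C: 2 H each → 14
  3 × C: no H
  2 × C: 3 H each → 6
  2 × C: 1 H each → 2
  1 × F: no H
  1 × O: 1 H
  1 × O: no H
  1 × S: no H
  Total hydrogens = 23.
Molecular formula: C14H23FO2S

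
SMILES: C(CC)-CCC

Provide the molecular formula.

Heavy atoms from the SMILES: 6 C.
Implicit hydrogens by atom environment:
  4 × C: 2 H each → 8
  2 × C: 3 H each → 6
  Total hydrogens = 14.
Molecular formula: C6H14

C6H14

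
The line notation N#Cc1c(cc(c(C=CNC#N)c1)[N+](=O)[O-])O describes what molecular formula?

C10H6N4O3

Heavy atoms from the SMILES: 10 C, 4 N, 3 O.
Implicit hydrogens by atom environment:
  4 × C (aromatic): no H
  2 × C (aromatic): 1 H each → 2
  2 × C: 1 H each → 2
  2 × C: no H
  2 × N: no H
  1 × N: 1 H
  1 × N (charge +1): no H
  1 × O: 1 H
  1 × O: no H
  1 × O (charge -1): no H
  Total hydrogens = 6.
Molecular formula: C10H6N4O3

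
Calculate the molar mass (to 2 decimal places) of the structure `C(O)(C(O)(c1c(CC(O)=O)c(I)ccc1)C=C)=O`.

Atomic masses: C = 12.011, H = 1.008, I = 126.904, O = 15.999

Molecular formula: C12H11IO5.
M = 12×12.011 + 11×1.008 + 1×126.904 + 5×15.999 = 362.12 g/mol.

362.12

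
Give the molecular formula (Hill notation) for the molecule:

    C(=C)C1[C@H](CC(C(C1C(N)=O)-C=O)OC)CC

C13H21NO3

Heavy atoms from the SMILES: 13 C, 1 N, 3 O.
Implicit hydrogens by atom environment:
  7 × C: 1 H each → 7
  3 × C: 2 H each → 6
  3 × O: no H
  2 × C: 3 H each → 6
  1 × C: no H
  1 × N: 2 H
  Total hydrogens = 21.
Molecular formula: C13H21NO3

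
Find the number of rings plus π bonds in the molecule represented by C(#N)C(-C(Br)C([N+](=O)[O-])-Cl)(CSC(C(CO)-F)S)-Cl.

3

Molecular formula from the SMILES: C8H10BrCl2FN2O3S2.
DoU = (2C + 2 + N − H − X)/2 = (2·8 + 2 + 2 − 10 − 4)/2 = 6/2 = 3.
(Structurally: 0 ring(s) + 3 π bond(s) = 3.)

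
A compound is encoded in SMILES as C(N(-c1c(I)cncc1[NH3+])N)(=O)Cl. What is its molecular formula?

Heavy atoms from the SMILES: 6 C, 1 Cl, 1 I, 4 N, 1 O.
Implicit hydrogens by atom environment:
  3 × C (aromatic): no H
  2 × C (aromatic): 1 H each → 2
  1 × C: no H
  1 × Cl: no H
  1 × I: no H
  1 × N (charge +1): 3 H
  1 × N: 2 H
  1 × N (aromatic): no H
  1 × N: no H
  1 × O: no H
  Total hydrogens = 7.
Net charge +1.
Molecular formula: C6H7ClIN4O+

C6H7ClIN4O+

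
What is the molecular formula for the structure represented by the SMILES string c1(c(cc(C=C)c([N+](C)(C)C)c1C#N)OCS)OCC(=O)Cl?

C15H18ClN2O3S+

Heavy atoms from the SMILES: 15 C, 1 Cl, 2 N, 3 O, 1 S.
Implicit hydrogens by atom environment:
  5 × C (aromatic): no H
  3 × C: 3 H each → 9
  3 × C: 2 H each → 6
  3 × O: no H
  2 × C: no H
  1 × C (aromatic): 1 H
  1 × C: 1 H
  1 × Cl: no H
  1 × N: no H
  1 × N (charge +1): no H
  1 × S: 1 H
  Total hydrogens = 18.
Net charge +1.
Molecular formula: C15H18ClN2O3S+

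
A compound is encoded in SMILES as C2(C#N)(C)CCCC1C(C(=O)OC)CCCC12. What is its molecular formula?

C14H21NO2

Heavy atoms from the SMILES: 14 C, 1 N, 2 O.
Implicit hydrogens by atom environment:
  6 × C: 2 H each → 12
  3 × C: 1 H each → 3
  3 × C: no H
  2 × C: 3 H each → 6
  2 × O: no H
  1 × N: no H
  Total hydrogens = 21.
Molecular formula: C14H21NO2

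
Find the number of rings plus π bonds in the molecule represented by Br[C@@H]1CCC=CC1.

2

Molecular formula from the SMILES: C6H9Br.
DoU = (2C + 2 + N − H − X)/2 = (2·6 + 2 + 0 − 9 − 1)/2 = 4/2 = 2.
(Structurally: 1 ring(s) + 1 π bond(s) = 2.)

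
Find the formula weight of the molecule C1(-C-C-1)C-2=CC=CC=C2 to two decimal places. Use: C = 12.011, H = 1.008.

Molecular formula: C9H10.
M = 9×12.011 + 10×1.008 = 118.18 g/mol.

118.18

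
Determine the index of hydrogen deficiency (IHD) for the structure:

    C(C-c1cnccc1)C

Molecular formula from the SMILES: C8H11N.
DoU = (2C + 2 + N − H − X)/2 = (2·8 + 2 + 1 − 11 − 0)/2 = 8/2 = 4.
(Structurally: 1 ring(s) + 3 π bond(s) = 4.)

4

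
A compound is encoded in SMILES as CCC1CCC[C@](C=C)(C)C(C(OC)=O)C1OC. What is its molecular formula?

C15H26O3

Heavy atoms from the SMILES: 15 C, 3 O.
Implicit hydrogens by atom environment:
  5 × C: 2 H each → 10
  4 × C: 3 H each → 12
  4 × C: 1 H each → 4
  3 × O: no H
  2 × C: no H
  Total hydrogens = 26.
Molecular formula: C15H26O3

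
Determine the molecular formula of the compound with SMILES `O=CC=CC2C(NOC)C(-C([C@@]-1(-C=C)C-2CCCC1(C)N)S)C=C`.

Heavy atoms from the SMILES: 19 C, 2 N, 2 O, 1 S.
Implicit hydrogens by atom environment:
  10 × C: 1 H each → 10
  5 × C: 2 H each → 10
  2 × C: 3 H each → 6
  2 × C: no H
  2 × O: no H
  1 × N: 2 H
  1 × N: 1 H
  1 × S: 1 H
  Total hydrogens = 30.
Molecular formula: C19H30N2O2S

C19H30N2O2S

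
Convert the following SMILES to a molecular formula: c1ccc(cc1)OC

C7H8O

Heavy atoms from the SMILES: 7 C, 1 O.
Implicit hydrogens by atom environment:
  5 × C (aromatic): 1 H each → 5
  1 × C: 3 H
  1 × C (aromatic): no H
  1 × O: no H
  Total hydrogens = 8.
Molecular formula: C7H8O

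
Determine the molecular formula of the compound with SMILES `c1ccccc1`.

Heavy atoms from the SMILES: 6 C.
Implicit hydrogens by atom environment:
  6 × C (aromatic): 1 H each → 6
  Total hydrogens = 6.
Molecular formula: C6H6

C6H6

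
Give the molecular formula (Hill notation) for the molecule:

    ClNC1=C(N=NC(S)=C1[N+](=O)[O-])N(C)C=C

C7H8ClN5O2S

Heavy atoms from the SMILES: 7 C, 1 Cl, 5 N, 2 O, 1 S.
Implicit hydrogens by atom environment:
  4 × C (aromatic): no H
  2 × N (aromatic): no H
  1 × C: 3 H
  1 × C: 2 H
  1 × C: 1 H
  1 × Cl: no H
  1 × N: 1 H
  1 × N: no H
  1 × N (charge +1): no H
  1 × O: no H
  1 × O (charge -1): no H
  1 × S: 1 H
  Total hydrogens = 8.
Molecular formula: C7H8ClN5O2S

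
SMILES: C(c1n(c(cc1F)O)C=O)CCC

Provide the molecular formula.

C9H12FNO2

Heavy atoms from the SMILES: 9 C, 1 F, 1 N, 2 O.
Implicit hydrogens by atom environment:
  3 × C: 2 H each → 6
  3 × C (aromatic): no H
  1 × C: 3 H
  1 × C (aromatic): 1 H
  1 × C: 1 H
  1 × F: no H
  1 × N (aromatic): no H
  1 × O: 1 H
  1 × O: no H
  Total hydrogens = 12.
Molecular formula: C9H12FNO2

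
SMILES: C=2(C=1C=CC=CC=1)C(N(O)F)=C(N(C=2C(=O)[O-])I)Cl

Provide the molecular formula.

C11H6ClFIN2O3-

Heavy atoms from the SMILES: 11 C, 1 Cl, 1 F, 1 I, 2 N, 3 O.
Implicit hydrogens by atom environment:
  5 × C (aromatic): 1 H each → 5
  5 × C (aromatic): no H
  1 × C: no H
  1 × Cl: no H
  1 × F: no H
  1 × I: no H
  1 × N (aromatic): no H
  1 × N: no H
  1 × O: 1 H
  1 × O: no H
  1 × O (charge -1): no H
  Total hydrogens = 6.
Net charge -1.
Molecular formula: C11H6ClFIN2O3-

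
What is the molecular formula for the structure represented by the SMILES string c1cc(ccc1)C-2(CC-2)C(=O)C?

Heavy atoms from the SMILES: 11 C, 1 O.
Implicit hydrogens by atom environment:
  5 × C (aromatic): 1 H each → 5
  2 × C: 2 H each → 4
  2 × C: no H
  1 × C: 3 H
  1 × C (aromatic): no H
  1 × O: no H
  Total hydrogens = 12.
Molecular formula: C11H12O

C11H12O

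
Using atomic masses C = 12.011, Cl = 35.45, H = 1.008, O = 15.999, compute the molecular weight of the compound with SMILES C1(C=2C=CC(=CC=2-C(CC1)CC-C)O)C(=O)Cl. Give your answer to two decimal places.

252.74

Molecular formula: C14H17ClO2.
M = 14×12.011 + 1×35.45 + 17×1.008 + 2×15.999 = 252.74 g/mol.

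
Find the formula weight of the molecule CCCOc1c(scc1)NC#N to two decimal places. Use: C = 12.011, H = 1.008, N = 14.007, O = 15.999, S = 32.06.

182.24

Molecular formula: C8H10N2OS.
M = 8×12.011 + 10×1.008 + 2×14.007 + 1×15.999 + 1×32.06 = 182.24 g/mol.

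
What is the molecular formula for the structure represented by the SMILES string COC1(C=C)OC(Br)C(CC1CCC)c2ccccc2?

Heavy atoms from the SMILES: 1 Br, 17 C, 2 O.
Implicit hydrogens by atom environment:
  5 × C (aromatic): 1 H each → 5
  4 × C: 2 H each → 8
  4 × C: 1 H each → 4
  2 × C: 3 H each → 6
  2 × O: no H
  1 × Br: no H
  1 × C: no H
  1 × C (aromatic): no H
  Total hydrogens = 23.
Molecular formula: C17H23BrO2

C17H23BrO2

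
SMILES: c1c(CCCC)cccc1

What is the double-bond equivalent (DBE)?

Molecular formula from the SMILES: C10H14.
DoU = (2C + 2 + N − H − X)/2 = (2·10 + 2 + 0 − 14 − 0)/2 = 8/2 = 4.
(Structurally: 1 ring(s) + 3 π bond(s) = 4.)

4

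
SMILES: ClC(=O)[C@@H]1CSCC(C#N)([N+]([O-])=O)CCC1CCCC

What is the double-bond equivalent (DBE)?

Molecular formula from the SMILES: C13H19ClN2O3S.
DoU = (2C + 2 + N − H − X)/2 = (2·13 + 2 + 2 − 19 − 1)/2 = 10/2 = 5.
(Structurally: 1 ring(s) + 4 π bond(s) = 5.)

5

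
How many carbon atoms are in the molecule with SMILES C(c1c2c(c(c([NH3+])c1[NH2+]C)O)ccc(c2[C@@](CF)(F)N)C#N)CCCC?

19

The symbol for carbon appears 19 times in the SMILES. Lowercase c denotes aromatic carbon and counts toward C.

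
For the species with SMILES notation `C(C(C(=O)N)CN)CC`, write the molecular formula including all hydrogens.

C6H14N2O

Heavy atoms from the SMILES: 6 C, 2 N, 1 O.
Implicit hydrogens by atom environment:
  3 × C: 2 H each → 6
  2 × N: 2 H each → 4
  1 × C: 3 H
  1 × C: 1 H
  1 × C: no H
  1 × O: no H
  Total hydrogens = 14.
Molecular formula: C6H14N2O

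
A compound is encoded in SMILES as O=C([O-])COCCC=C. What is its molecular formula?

C6H9O3-

Heavy atoms from the SMILES: 6 C, 3 O.
Implicit hydrogens by atom environment:
  4 × C: 2 H each → 8
  2 × O: no H
  1 × C: 1 H
  1 × C: no H
  1 × O (charge -1): no H
  Total hydrogens = 9.
Net charge -1.
Molecular formula: C6H9O3-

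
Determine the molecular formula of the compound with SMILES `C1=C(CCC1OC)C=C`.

C8H12O

Heavy atoms from the SMILES: 8 C, 1 O.
Implicit hydrogens by atom environment:
  3 × C: 2 H each → 6
  3 × C: 1 H each → 3
  1 × C: 3 H
  1 × C: no H
  1 × O: no H
  Total hydrogens = 12.
Molecular formula: C8H12O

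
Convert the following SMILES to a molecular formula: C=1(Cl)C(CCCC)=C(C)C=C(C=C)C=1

C13H17Cl

Heavy atoms from the SMILES: 13 C, 1 Cl.
Implicit hydrogens by atom environment:
  4 × C: 2 H each → 8
  4 × C (aromatic): no H
  2 × C: 3 H each → 6
  2 × C (aromatic): 1 H each → 2
  1 × C: 1 H
  1 × Cl: no H
  Total hydrogens = 17.
Molecular formula: C13H17Cl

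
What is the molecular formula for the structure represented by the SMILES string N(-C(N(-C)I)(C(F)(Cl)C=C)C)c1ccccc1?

Heavy atoms from the SMILES: 12 C, 1 Cl, 1 F, 1 I, 2 N.
Implicit hydrogens by atom environment:
  5 × C (aromatic): 1 H each → 5
  2 × C: 3 H each → 6
  2 × C: no H
  1 × C: 2 H
  1 × C: 1 H
  1 × C (aromatic): no H
  1 × Cl: no H
  1 × F: no H
  1 × I: no H
  1 × N: 1 H
  1 × N: no H
  Total hydrogens = 15.
Molecular formula: C12H15ClFIN2

C12H15ClFIN2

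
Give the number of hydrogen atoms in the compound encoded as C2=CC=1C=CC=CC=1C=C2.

Hydrogens are implicit in SMILES; fill each atom to its normal valence:
  8 × C (aromatic): 1 H each → 8
  2 × C (aromatic): no H
  Total hydrogens = 8.

8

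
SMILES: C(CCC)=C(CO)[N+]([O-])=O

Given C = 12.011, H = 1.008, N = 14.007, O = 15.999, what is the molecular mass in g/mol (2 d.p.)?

145.16

Molecular formula: C6H11NO3.
M = 6×12.011 + 11×1.008 + 1×14.007 + 3×15.999 = 145.16 g/mol.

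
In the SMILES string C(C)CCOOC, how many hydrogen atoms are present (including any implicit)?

12

Hydrogens are implicit in SMILES; fill each atom to its normal valence:
  3 × C: 2 H each → 6
  2 × C: 3 H each → 6
  2 × O: no H
  Total hydrogens = 12.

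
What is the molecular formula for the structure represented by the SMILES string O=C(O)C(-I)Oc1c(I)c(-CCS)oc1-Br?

Heavy atoms from the SMILES: 1 Br, 8 C, 2 I, 4 O, 1 S.
Implicit hydrogens by atom environment:
  4 × C (aromatic): no H
  2 × C: 2 H each → 4
  2 × I: no H
  2 × O: no H
  1 × Br: no H
  1 × C: 1 H
  1 × C: no H
  1 × O: 1 H
  1 × O (aromatic): no H
  1 × S: 1 H
  Total hydrogens = 7.
Molecular formula: C8H7BrI2O4S

C8H7BrI2O4S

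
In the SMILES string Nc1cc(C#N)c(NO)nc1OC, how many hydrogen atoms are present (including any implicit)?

Hydrogens are implicit in SMILES; fill each atom to its normal valence:
  4 × C (aromatic): no H
  1 × C: 3 H
  1 × C (aromatic): 1 H
  1 × C: no H
  1 × N: 2 H
  1 × N: 1 H
  1 × N (aromatic): no H
  1 × N: no H
  1 × O: 1 H
  1 × O: no H
  Total hydrogens = 8.

8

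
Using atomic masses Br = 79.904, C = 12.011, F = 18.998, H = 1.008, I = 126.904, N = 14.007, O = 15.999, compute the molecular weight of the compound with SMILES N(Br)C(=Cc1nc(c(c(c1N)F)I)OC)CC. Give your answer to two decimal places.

416.03

Molecular formula: C10H12BrFIN3O.
M = 1×79.904 + 10×12.011 + 1×18.998 + 12×1.008 + 1×126.904 + 3×14.007 + 1×15.999 = 416.03 g/mol.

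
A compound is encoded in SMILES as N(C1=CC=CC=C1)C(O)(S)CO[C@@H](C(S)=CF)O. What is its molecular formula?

C11H14FNO3S2

Heavy atoms from the SMILES: 11 C, 1 F, 1 N, 3 O, 2 S.
Implicit hydrogens by atom environment:
  5 × C (aromatic): 1 H each → 5
  2 × C: 1 H each → 2
  2 × C: no H
  2 × O: 1 H each → 2
  2 × S: 1 H each → 2
  1 × C: 2 H
  1 × C (aromatic): no H
  1 × F: no H
  1 × N: 1 H
  1 × O: no H
  Total hydrogens = 14.
Molecular formula: C11H14FNO3S2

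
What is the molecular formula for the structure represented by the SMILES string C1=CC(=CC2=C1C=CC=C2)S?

C10H8S

Heavy atoms from the SMILES: 10 C, 1 S.
Implicit hydrogens by atom environment:
  7 × C (aromatic): 1 H each → 7
  3 × C (aromatic): no H
  1 × S: 1 H
  Total hydrogens = 8.
Molecular formula: C10H8S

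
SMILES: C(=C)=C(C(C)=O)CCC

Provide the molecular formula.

Heavy atoms from the SMILES: 8 C, 1 O.
Implicit hydrogens by atom environment:
  3 × C: 2 H each → 6
  3 × C: no H
  2 × C: 3 H each → 6
  1 × O: no H
  Total hydrogens = 12.
Molecular formula: C8H12O

C8H12O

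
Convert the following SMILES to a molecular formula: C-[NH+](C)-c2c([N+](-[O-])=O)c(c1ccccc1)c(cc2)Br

Heavy atoms from the SMILES: 1 Br, 14 C, 2 N, 2 O.
Implicit hydrogens by atom environment:
  7 × C (aromatic): 1 H each → 7
  5 × C (aromatic): no H
  2 × C: 3 H each → 6
  1 × Br: no H
  1 × N (charge +1): 1 H
  1 × N (charge +1): no H
  1 × O: no H
  1 × O (charge -1): no H
  Total hydrogens = 14.
Net charge +1.
Molecular formula: C14H14BrN2O2+

C14H14BrN2O2+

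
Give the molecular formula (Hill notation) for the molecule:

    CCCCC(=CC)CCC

C10H20

Heavy atoms from the SMILES: 10 C.
Implicit hydrogens by atom environment:
  5 × C: 2 H each → 10
  3 × C: 3 H each → 9
  1 × C: 1 H
  1 × C: no H
  Total hydrogens = 20.
Molecular formula: C10H20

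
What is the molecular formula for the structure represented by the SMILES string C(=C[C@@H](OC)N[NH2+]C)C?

C6H15N2O+

Heavy atoms from the SMILES: 6 C, 2 N, 1 O.
Implicit hydrogens by atom environment:
  3 × C: 3 H each → 9
  3 × C: 1 H each → 3
  1 × N (charge +1): 2 H
  1 × N: 1 H
  1 × O: no H
  Total hydrogens = 15.
Net charge +1.
Molecular formula: C6H15N2O+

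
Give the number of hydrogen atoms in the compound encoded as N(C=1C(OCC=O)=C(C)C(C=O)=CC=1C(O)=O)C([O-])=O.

10

Hydrogens are implicit in SMILES; fill each atom to its normal valence:
  5 × C (aromatic): no H
  5 × O: no H
  2 × C: 1 H each → 2
  2 × C: no H
  1 × C: 3 H
  1 × C: 2 H
  1 × C (aromatic): 1 H
  1 × N: 1 H
  1 × O: 1 H
  1 × O (charge -1): no H
  Total hydrogens = 10.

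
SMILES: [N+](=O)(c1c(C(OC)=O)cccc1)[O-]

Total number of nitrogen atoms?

The symbol for nitrogen appears 1 time in the SMILES.

1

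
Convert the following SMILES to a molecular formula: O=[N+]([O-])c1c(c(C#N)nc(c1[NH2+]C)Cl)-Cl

Heavy atoms from the SMILES: 7 C, 2 Cl, 4 N, 2 O.
Implicit hydrogens by atom environment:
  5 × C (aromatic): no H
  2 × Cl: no H
  1 × C: 3 H
  1 × C: no H
  1 × N (charge +1): 2 H
  1 × N (aromatic): no H
  1 × N (charge +1): no H
  1 × N: no H
  1 × O: no H
  1 × O (charge -1): no H
  Total hydrogens = 5.
Net charge +1.
Molecular formula: C7H5Cl2N4O2+

C7H5Cl2N4O2+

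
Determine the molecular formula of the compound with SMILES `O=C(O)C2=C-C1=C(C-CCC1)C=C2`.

C11H12O2

Heavy atoms from the SMILES: 11 C, 2 O.
Implicit hydrogens by atom environment:
  4 × C: 2 H each → 8
  3 × C (aromatic): 1 H each → 3
  3 × C (aromatic): no H
  1 × C: no H
  1 × O: 1 H
  1 × O: no H
  Total hydrogens = 12.
Molecular formula: C11H12O2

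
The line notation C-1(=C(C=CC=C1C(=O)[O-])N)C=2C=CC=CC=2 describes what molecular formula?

C13H10NO2-

Heavy atoms from the SMILES: 13 C, 1 N, 2 O.
Implicit hydrogens by atom environment:
  8 × C (aromatic): 1 H each → 8
  4 × C (aromatic): no H
  1 × C: no H
  1 × N: 2 H
  1 × O: no H
  1 × O (charge -1): no H
  Total hydrogens = 10.
Net charge -1.
Molecular formula: C13H10NO2-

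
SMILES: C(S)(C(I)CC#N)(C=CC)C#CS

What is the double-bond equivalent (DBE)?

Molecular formula from the SMILES: C9H10INS2.
DoU = (2C + 2 + N − H − X)/2 = (2·9 + 2 + 1 − 10 − 1)/2 = 10/2 = 5.
(Structurally: 0 ring(s) + 5 π bond(s) = 5.)

5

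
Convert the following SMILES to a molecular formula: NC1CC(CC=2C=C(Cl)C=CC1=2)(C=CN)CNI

C13H17ClIN3

Heavy atoms from the SMILES: 13 C, 1 Cl, 1 I, 3 N.
Implicit hydrogens by atom environment:
  3 × C: 2 H each → 6
  3 × C (aromatic): 1 H each → 3
  3 × C: 1 H each → 3
  3 × C (aromatic): no H
  2 × N: 2 H each → 4
  1 × C: no H
  1 × Cl: no H
  1 × I: no H
  1 × N: 1 H
  Total hydrogens = 17.
Molecular formula: C13H17ClIN3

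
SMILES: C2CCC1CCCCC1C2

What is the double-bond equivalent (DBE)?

2

Molecular formula from the SMILES: C10H18.
DoU = (2C + 2 + N − H − X)/2 = (2·10 + 2 + 0 − 18 − 0)/2 = 4/2 = 2.
(Structurally: 2 ring(s) + 0 π bond(s) = 2.)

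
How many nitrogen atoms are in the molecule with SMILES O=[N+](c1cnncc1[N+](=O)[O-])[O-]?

4

The symbol for nitrogen appears 4 times in the SMILES.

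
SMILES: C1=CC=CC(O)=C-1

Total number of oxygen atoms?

The symbol for oxygen appears 1 time in the SMILES.

1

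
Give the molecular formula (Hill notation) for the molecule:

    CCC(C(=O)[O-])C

C5H9O2-

Heavy atoms from the SMILES: 5 C, 2 O.
Implicit hydrogens by atom environment:
  2 × C: 3 H each → 6
  1 × C: 2 H
  1 × C: 1 H
  1 × C: no H
  1 × O: no H
  1 × O (charge -1): no H
  Total hydrogens = 9.
Net charge -1.
Molecular formula: C5H9O2-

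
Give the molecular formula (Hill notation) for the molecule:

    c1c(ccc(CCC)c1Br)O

C9H11BrO

Heavy atoms from the SMILES: 1 Br, 9 C, 1 O.
Implicit hydrogens by atom environment:
  3 × C (aromatic): 1 H each → 3
  3 × C (aromatic): no H
  2 × C: 2 H each → 4
  1 × Br: no H
  1 × C: 3 H
  1 × O: 1 H
  Total hydrogens = 11.
Molecular formula: C9H11BrO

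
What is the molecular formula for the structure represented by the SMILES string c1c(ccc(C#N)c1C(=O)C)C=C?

C11H9NO

Heavy atoms from the SMILES: 11 C, 1 N, 1 O.
Implicit hydrogens by atom environment:
  3 × C (aromatic): 1 H each → 3
  3 × C (aromatic): no H
  2 × C: no H
  1 × C: 3 H
  1 × C: 2 H
  1 × C: 1 H
  1 × N: no H
  1 × O: no H
  Total hydrogens = 9.
Molecular formula: C11H9NO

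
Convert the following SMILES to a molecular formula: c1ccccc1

C6H6

Heavy atoms from the SMILES: 6 C.
Implicit hydrogens by atom environment:
  6 × C (aromatic): 1 H each → 6
  Total hydrogens = 6.
Molecular formula: C6H6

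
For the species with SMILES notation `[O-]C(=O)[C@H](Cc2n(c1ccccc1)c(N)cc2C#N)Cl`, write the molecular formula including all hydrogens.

Heavy atoms from the SMILES: 14 C, 1 Cl, 3 N, 2 O.
Implicit hydrogens by atom environment:
  6 × C (aromatic): 1 H each → 6
  4 × C (aromatic): no H
  2 × C: no H
  1 × C: 2 H
  1 × C: 1 H
  1 × Cl: no H
  1 × N: 2 H
  1 × N (aromatic): no H
  1 × N: no H
  1 × O: no H
  1 × O (charge -1): no H
  Total hydrogens = 11.
Net charge -1.
Molecular formula: C14H11ClN3O2-

C14H11ClN3O2-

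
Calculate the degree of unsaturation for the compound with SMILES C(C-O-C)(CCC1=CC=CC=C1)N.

4

Molecular formula from the SMILES: C11H17NO.
DoU = (2C + 2 + N − H − X)/2 = (2·11 + 2 + 1 − 17 − 0)/2 = 8/2 = 4.
(Structurally: 1 ring(s) + 3 π bond(s) = 4.)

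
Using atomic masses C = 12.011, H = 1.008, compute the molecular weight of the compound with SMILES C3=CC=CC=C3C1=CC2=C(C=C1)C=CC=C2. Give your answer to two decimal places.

204.27

Molecular formula: C16H12.
M = 16×12.011 + 12×1.008 = 204.27 g/mol.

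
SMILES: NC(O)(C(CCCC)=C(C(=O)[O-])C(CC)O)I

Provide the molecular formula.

C11H19INO4-

Heavy atoms from the SMILES: 11 C, 1 I, 1 N, 4 O.
Implicit hydrogens by atom environment:
  4 × C: 2 H each → 8
  4 × C: no H
  2 × C: 3 H each → 6
  2 × O: 1 H each → 2
  1 × C: 1 H
  1 × I: no H
  1 × N: 2 H
  1 × O: no H
  1 × O (charge -1): no H
  Total hydrogens = 19.
Net charge -1.
Molecular formula: C11H19INO4-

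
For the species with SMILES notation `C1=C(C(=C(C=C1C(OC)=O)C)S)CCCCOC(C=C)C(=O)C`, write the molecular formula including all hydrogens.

Heavy atoms from the SMILES: 18 C, 4 O, 1 S.
Implicit hydrogens by atom environment:
  5 × C: 2 H each → 10
  4 × C (aromatic): no H
  4 × O: no H
  3 × C: 3 H each → 9
  2 × C (aromatic): 1 H each → 2
  2 × C: 1 H each → 2
  2 × C: no H
  1 × S: 1 H
  Total hydrogens = 24.
Molecular formula: C18H24O4S

C18H24O4S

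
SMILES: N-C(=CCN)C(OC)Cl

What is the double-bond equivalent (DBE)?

1

Molecular formula from the SMILES: C5H11ClN2O.
DoU = (2C + 2 + N − H − X)/2 = (2·5 + 2 + 2 − 11 − 1)/2 = 2/2 = 1.
(Structurally: 0 ring(s) + 1 π bond(s) = 1.)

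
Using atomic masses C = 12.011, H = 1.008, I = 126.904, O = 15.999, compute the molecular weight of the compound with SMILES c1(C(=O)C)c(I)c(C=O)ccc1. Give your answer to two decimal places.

Molecular formula: C9H7IO2.
M = 9×12.011 + 7×1.008 + 1×126.904 + 2×15.999 = 274.06 g/mol.

274.06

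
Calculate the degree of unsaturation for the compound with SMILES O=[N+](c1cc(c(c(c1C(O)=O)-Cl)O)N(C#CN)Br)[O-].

8

Molecular formula from the SMILES: C9H5BrClN3O5.
DoU = (2C + 2 + N − H − X)/2 = (2·9 + 2 + 3 − 5 − 2)/2 = 16/2 = 8.
(Structurally: 1 ring(s) + 7 π bond(s) = 8.)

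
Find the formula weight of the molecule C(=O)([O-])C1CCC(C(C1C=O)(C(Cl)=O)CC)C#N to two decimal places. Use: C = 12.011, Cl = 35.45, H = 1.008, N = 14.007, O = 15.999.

270.69

Molecular formula: C12H13ClNO4-.
M = 12×12.011 + 1×35.45 + 13×1.008 + 1×14.007 + 4×15.999 = 270.69 g/mol.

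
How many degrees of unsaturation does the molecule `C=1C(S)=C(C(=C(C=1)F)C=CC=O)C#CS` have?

Molecular formula from the SMILES: C11H7FOS2.
DoU = (2C + 2 + N − H − X)/2 = (2·11 + 2 + 0 − 7 − 1)/2 = 16/2 = 8.
(Structurally: 1 ring(s) + 7 π bond(s) = 8.)

8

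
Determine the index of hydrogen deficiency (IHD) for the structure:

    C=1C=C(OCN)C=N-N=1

Molecular formula from the SMILES: C5H7N3O.
DoU = (2C + 2 + N − H − X)/2 = (2·5 + 2 + 3 − 7 − 0)/2 = 8/2 = 4.
(Structurally: 1 ring(s) + 3 π bond(s) = 4.)

4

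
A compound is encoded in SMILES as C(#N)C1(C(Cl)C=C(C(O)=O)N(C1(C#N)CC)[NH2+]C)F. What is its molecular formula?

Heavy atoms from the SMILES: 11 C, 1 Cl, 1 F, 4 N, 2 O.
Implicit hydrogens by atom environment:
  6 × C: no H
  3 × N: no H
  2 × C: 3 H each → 6
  2 × C: 1 H each → 2
  1 × C: 2 H
  1 × Cl: no H
  1 × F: no H
  1 × N (charge +1): 2 H
  1 × O: 1 H
  1 × O: no H
  Total hydrogens = 13.
Net charge +1.
Molecular formula: C11H13ClFN4O2+

C11H13ClFN4O2+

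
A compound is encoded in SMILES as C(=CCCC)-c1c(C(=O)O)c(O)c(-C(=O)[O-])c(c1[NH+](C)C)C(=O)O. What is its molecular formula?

Heavy atoms from the SMILES: 16 C, 1 N, 7 O.
Implicit hydrogens by atom environment:
  6 × C (aromatic): no H
  3 × C: 3 H each → 9
  3 × C: no H
  3 × O: 1 H each → 3
  3 × O: no H
  2 × C: 2 H each → 4
  2 × C: 1 H each → 2
  1 × N (charge +1): 1 H
  1 × O (charge -1): no H
  Total hydrogens = 19.
Molecular formula: C16H19NO7

C16H19NO7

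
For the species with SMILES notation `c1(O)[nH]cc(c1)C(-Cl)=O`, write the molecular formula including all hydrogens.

Heavy atoms from the SMILES: 5 C, 1 Cl, 1 N, 2 O.
Implicit hydrogens by atom environment:
  2 × C (aromatic): 1 H each → 2
  2 × C (aromatic): no H
  1 × C: no H
  1 × Cl: no H
  1 × N (aromatic): 1 H
  1 × O: 1 H
  1 × O: no H
  Total hydrogens = 4.
Molecular formula: C5H4ClNO2

C5H4ClNO2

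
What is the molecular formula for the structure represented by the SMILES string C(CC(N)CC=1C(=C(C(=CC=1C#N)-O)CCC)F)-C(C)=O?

Heavy atoms from the SMILES: 16 C, 1 F, 2 N, 2 O.
Implicit hydrogens by atom environment:
  5 × C: 2 H each → 10
  5 × C (aromatic): no H
  2 × C: 3 H each → 6
  2 × C: no H
  1 × C (aromatic): 1 H
  1 × C: 1 H
  1 × F: no H
  1 × N: 2 H
  1 × N: no H
  1 × O: 1 H
  1 × O: no H
  Total hydrogens = 21.
Molecular formula: C16H21FN2O2

C16H21FN2O2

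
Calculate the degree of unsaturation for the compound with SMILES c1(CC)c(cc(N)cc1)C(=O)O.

Molecular formula from the SMILES: C9H11NO2.
DoU = (2C + 2 + N − H − X)/2 = (2·9 + 2 + 1 − 11 − 0)/2 = 10/2 = 5.
(Structurally: 1 ring(s) + 4 π bond(s) = 5.)

5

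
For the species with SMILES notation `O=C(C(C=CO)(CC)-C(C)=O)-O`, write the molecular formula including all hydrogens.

C8H12O4

Heavy atoms from the SMILES: 8 C, 4 O.
Implicit hydrogens by atom environment:
  3 × C: no H
  2 × C: 3 H each → 6
  2 × C: 1 H each → 2
  2 × O: 1 H each → 2
  2 × O: no H
  1 × C: 2 H
  Total hydrogens = 12.
Molecular formula: C8H12O4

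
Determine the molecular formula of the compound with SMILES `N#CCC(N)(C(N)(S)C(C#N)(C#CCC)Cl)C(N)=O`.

C11H14ClN5OS

Heavy atoms from the SMILES: 11 C, 1 Cl, 5 N, 1 O, 1 S.
Implicit hydrogens by atom environment:
  8 × C: no H
  3 × N: 2 H each → 6
  2 × C: 2 H each → 4
  2 × N: no H
  1 × C: 3 H
  1 × Cl: no H
  1 × O: no H
  1 × S: 1 H
  Total hydrogens = 14.
Molecular formula: C11H14ClN5OS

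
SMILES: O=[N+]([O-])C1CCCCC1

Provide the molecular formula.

Heavy atoms from the SMILES: 6 C, 1 N, 2 O.
Implicit hydrogens by atom environment:
  5 × C: 2 H each → 10
  1 × C: 1 H
  1 × N (charge +1): no H
  1 × O: no H
  1 × O (charge -1): no H
  Total hydrogens = 11.
Molecular formula: C6H11NO2

C6H11NO2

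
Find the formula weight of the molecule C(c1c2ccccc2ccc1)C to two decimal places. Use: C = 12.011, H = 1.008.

156.23

Molecular formula: C12H12.
M = 12×12.011 + 12×1.008 = 156.23 g/mol.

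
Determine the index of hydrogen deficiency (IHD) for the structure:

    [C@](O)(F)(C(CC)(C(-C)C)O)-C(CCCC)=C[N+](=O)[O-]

Molecular formula from the SMILES: C13H24FNO4.
DoU = (2C + 2 + N − H − X)/2 = (2·13 + 2 + 1 − 24 − 1)/2 = 4/2 = 2.
(Structurally: 0 ring(s) + 2 π bond(s) = 2.)

2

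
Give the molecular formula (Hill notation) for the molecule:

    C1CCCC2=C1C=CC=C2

Heavy atoms from the SMILES: 10 C.
Implicit hydrogens by atom environment:
  4 × C: 2 H each → 8
  4 × C (aromatic): 1 H each → 4
  2 × C (aromatic): no H
  Total hydrogens = 12.
Molecular formula: C10H12

C10H12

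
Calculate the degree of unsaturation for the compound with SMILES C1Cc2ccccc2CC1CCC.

5

Molecular formula from the SMILES: C13H18.
DoU = (2C + 2 + N − H − X)/2 = (2·13 + 2 + 0 − 18 − 0)/2 = 10/2 = 5.
(Structurally: 2 ring(s) + 3 π bond(s) = 5.)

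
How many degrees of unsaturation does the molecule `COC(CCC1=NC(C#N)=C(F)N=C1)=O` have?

7

Molecular formula from the SMILES: C9H8FN3O2.
DoU = (2C + 2 + N − H − X)/2 = (2·9 + 2 + 3 − 8 − 1)/2 = 14/2 = 7.
(Structurally: 1 ring(s) + 6 π bond(s) = 7.)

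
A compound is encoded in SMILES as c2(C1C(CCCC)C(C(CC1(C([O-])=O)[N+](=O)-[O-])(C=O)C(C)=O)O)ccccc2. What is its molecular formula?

C20H24NO7-

Heavy atoms from the SMILES: 20 C, 1 N, 7 O.
Implicit hydrogens by atom environment:
  5 × C (aromatic): 1 H each → 5
  4 × C: 2 H each → 8
  4 × C: 1 H each → 4
  4 × C: no H
  4 × O: no H
  2 × C: 3 H each → 6
  2 × O (charge -1): no H
  1 × C (aromatic): no H
  1 × N (charge +1): no H
  1 × O: 1 H
  Total hydrogens = 24.
Net charge -1.
Molecular formula: C20H24NO7-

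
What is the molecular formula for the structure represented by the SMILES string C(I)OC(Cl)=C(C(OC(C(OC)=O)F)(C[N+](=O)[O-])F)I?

C8H8ClF2I2NO6

Heavy atoms from the SMILES: 8 C, 1 Cl, 2 F, 2 I, 1 N, 6 O.
Implicit hydrogens by atom environment:
  5 × O: no H
  4 × C: no H
  2 × C: 2 H each → 4
  2 × F: no H
  2 × I: no H
  1 × C: 3 H
  1 × C: 1 H
  1 × Cl: no H
  1 × N (charge +1): no H
  1 × O (charge -1): no H
  Total hydrogens = 8.
Molecular formula: C8H8ClF2I2NO6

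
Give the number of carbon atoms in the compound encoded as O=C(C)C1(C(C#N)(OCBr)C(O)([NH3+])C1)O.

The symbol for carbon appears 8 times in the SMILES.

8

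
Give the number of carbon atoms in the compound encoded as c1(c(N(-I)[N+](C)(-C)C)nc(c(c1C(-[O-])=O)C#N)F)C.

11

The symbol for carbon appears 11 times in the SMILES. Lowercase c denotes aromatic carbon and counts toward C.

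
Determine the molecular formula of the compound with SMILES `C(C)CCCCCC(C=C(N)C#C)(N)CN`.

C13H25N3

Heavy atoms from the SMILES: 13 C, 3 N.
Implicit hydrogens by atom environment:
  7 × C: 2 H each → 14
  3 × C: no H
  3 × N: 2 H each → 6
  2 × C: 1 H each → 2
  1 × C: 3 H
  Total hydrogens = 25.
Molecular formula: C13H25N3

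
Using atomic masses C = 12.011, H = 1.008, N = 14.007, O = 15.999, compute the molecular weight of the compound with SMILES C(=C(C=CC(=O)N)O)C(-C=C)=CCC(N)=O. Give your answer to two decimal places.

222.24

Molecular formula: C11H14N2O3.
M = 11×12.011 + 14×1.008 + 2×14.007 + 3×15.999 = 222.24 g/mol.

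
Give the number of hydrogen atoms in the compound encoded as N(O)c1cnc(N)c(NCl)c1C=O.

Hydrogens are implicit in SMILES; fill each atom to its normal valence:
  4 × C (aromatic): no H
  2 × N: 1 H each → 2
  1 × C (aromatic): 1 H
  1 × C: 1 H
  1 × Cl: no H
  1 × N: 2 H
  1 × N (aromatic): no H
  1 × O: 1 H
  1 × O: no H
  Total hydrogens = 7.

7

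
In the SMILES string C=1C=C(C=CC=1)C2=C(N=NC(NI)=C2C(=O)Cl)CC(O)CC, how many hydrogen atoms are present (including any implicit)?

15

Hydrogens are implicit in SMILES; fill each atom to its normal valence:
  5 × C (aromatic): 1 H each → 5
  5 × C (aromatic): no H
  2 × C: 2 H each → 4
  2 × N (aromatic): no H
  1 × C: 3 H
  1 × C: 1 H
  1 × C: no H
  1 × Cl: no H
  1 × I: no H
  1 × N: 1 H
  1 × O: 1 H
  1 × O: no H
  Total hydrogens = 15.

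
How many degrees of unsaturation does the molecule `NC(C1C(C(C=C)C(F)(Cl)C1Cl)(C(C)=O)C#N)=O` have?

Molecular formula from the SMILES: C11H11Cl2FN2O2.
DoU = (2C + 2 + N − H − X)/2 = (2·11 + 2 + 2 − 11 − 3)/2 = 12/2 = 6.
(Structurally: 1 ring(s) + 5 π bond(s) = 6.)

6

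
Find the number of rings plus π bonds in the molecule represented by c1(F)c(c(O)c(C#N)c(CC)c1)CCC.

6

Molecular formula from the SMILES: C12H14FNO.
DoU = (2C + 2 + N − H − X)/2 = (2·12 + 2 + 1 − 14 − 1)/2 = 12/2 = 6.
(Structurally: 1 ring(s) + 5 π bond(s) = 6.)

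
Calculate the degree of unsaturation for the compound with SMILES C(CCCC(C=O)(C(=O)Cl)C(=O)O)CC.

3

Molecular formula from the SMILES: C10H15ClO4.
DoU = (2C + 2 + N − H − X)/2 = (2·10 + 2 + 0 − 15 − 1)/2 = 6/2 = 3.
(Structurally: 0 ring(s) + 3 π bond(s) = 3.)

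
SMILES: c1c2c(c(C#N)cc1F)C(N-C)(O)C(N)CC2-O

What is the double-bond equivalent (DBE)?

7

Molecular formula from the SMILES: C12H14FN3O2.
DoU = (2C + 2 + N − H − X)/2 = (2·12 + 2 + 3 − 14 − 1)/2 = 14/2 = 7.
(Structurally: 2 ring(s) + 5 π bond(s) = 7.)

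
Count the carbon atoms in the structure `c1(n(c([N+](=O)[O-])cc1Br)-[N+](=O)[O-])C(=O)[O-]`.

The symbol for carbon appears 5 times in the SMILES. Lowercase c denotes aromatic carbon and counts toward C.

5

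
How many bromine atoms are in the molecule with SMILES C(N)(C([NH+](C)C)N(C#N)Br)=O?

The symbol for bromine appears 1 time in the SMILES.

1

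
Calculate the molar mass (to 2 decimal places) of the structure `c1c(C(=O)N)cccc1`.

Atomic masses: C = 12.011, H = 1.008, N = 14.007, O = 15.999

121.14

Molecular formula: C7H7NO.
M = 7×12.011 + 7×1.008 + 1×14.007 + 1×15.999 = 121.14 g/mol.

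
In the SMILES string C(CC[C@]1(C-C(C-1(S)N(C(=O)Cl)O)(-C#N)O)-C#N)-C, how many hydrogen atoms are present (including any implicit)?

14

Hydrogens are implicit in SMILES; fill each atom to its normal valence:
  6 × C: no H
  4 × C: 2 H each → 8
  3 × N: no H
  2 × O: 1 H each → 2
  1 × C: 3 H
  1 × Cl: no H
  1 × O: no H
  1 × S: 1 H
  Total hydrogens = 14.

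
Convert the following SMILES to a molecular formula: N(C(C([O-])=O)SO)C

C3H6NO3S-

Heavy atoms from the SMILES: 3 C, 1 N, 3 O, 1 S.
Implicit hydrogens by atom environment:
  1 × C: 3 H
  1 × C: 1 H
  1 × C: no H
  1 × N: 1 H
  1 × O: 1 H
  1 × O: no H
  1 × O (charge -1): no H
  1 × S: no H
  Total hydrogens = 6.
Net charge -1.
Molecular formula: C3H6NO3S-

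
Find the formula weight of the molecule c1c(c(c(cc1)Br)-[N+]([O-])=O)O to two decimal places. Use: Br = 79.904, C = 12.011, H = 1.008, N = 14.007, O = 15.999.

Molecular formula: C6H4BrNO3.
M = 1×79.904 + 6×12.011 + 4×1.008 + 1×14.007 + 3×15.999 = 218.01 g/mol.

218.01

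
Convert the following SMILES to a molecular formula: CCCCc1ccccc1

Heavy atoms from the SMILES: 10 C.
Implicit hydrogens by atom environment:
  5 × C (aromatic): 1 H each → 5
  3 × C: 2 H each → 6
  1 × C: 3 H
  1 × C (aromatic): no H
  Total hydrogens = 14.
Molecular formula: C10H14

C10H14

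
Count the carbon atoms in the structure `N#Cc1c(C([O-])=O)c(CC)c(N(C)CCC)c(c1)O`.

The symbol for carbon appears 14 times in the SMILES. Lowercase c denotes aromatic carbon and counts toward C.

14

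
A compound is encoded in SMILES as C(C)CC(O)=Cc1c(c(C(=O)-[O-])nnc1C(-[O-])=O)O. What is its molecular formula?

[C11H10N2O6]2-

Heavy atoms from the SMILES: 11 C, 2 N, 6 O.
Implicit hydrogens by atom environment:
  4 × C (aromatic): no H
  3 × C: no H
  2 × C: 2 H each → 4
  2 × N (aromatic): no H
  2 × O: 1 H each → 2
  2 × O: no H
  2 × O (charge -1): no H
  1 × C: 3 H
  1 × C: 1 H
  Total hydrogens = 10.
Net charge -2.
Molecular formula: [C11H10N2O6]2-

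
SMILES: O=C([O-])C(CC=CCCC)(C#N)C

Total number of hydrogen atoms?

Hydrogens are implicit in SMILES; fill each atom to its normal valence:
  3 × C: 2 H each → 6
  3 × C: no H
  2 × C: 3 H each → 6
  2 × C: 1 H each → 2
  1 × N: no H
  1 × O: no H
  1 × O (charge -1): no H
  Total hydrogens = 14.

14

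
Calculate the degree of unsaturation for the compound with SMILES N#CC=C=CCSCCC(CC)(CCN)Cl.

4

Molecular formula from the SMILES: C12H19ClN2S.
DoU = (2C + 2 + N − H − X)/2 = (2·12 + 2 + 2 − 19 − 1)/2 = 8/2 = 4.
(Structurally: 0 ring(s) + 4 π bond(s) = 4.)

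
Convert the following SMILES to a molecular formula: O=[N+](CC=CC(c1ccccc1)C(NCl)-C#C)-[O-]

Heavy atoms from the SMILES: 13 C, 1 Cl, 2 N, 2 O.
Implicit hydrogens by atom environment:
  5 × C: 1 H each → 5
  5 × C (aromatic): 1 H each → 5
  1 × C: 2 H
  1 × C: no H
  1 × C (aromatic): no H
  1 × Cl: no H
  1 × N: 1 H
  1 × N (charge +1): no H
  1 × O: no H
  1 × O (charge -1): no H
  Total hydrogens = 13.
Molecular formula: C13H13ClN2O2

C13H13ClN2O2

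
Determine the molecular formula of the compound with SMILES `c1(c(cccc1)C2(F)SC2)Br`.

Heavy atoms from the SMILES: 1 Br, 8 C, 1 F, 1 S.
Implicit hydrogens by atom environment:
  4 × C (aromatic): 1 H each → 4
  2 × C (aromatic): no H
  1 × Br: no H
  1 × C: 2 H
  1 × C: no H
  1 × F: no H
  1 × S: no H
  Total hydrogens = 6.
Molecular formula: C8H6BrFS

C8H6BrFS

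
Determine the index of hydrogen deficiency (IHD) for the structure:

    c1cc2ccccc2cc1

Molecular formula from the SMILES: C10H8.
DoU = (2C + 2 + N − H − X)/2 = (2·10 + 2 + 0 − 8 − 0)/2 = 14/2 = 7.
(Structurally: 2 ring(s) + 5 π bond(s) = 7.)

7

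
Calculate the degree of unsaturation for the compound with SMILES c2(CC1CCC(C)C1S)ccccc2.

5

Molecular formula from the SMILES: C13H18S.
DoU = (2C + 2 + N − H − X)/2 = (2·13 + 2 + 0 − 18 − 0)/2 = 10/2 = 5.
(Structurally: 2 ring(s) + 3 π bond(s) = 5.)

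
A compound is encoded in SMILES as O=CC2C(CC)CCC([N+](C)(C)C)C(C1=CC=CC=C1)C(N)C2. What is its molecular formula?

Heavy atoms from the SMILES: 20 C, 2 N, 1 O.
Implicit hydrogens by atom environment:
  6 × C: 1 H each → 6
  5 × C (aromatic): 1 H each → 5
  4 × C: 3 H each → 12
  4 × C: 2 H each → 8
  1 × C (aromatic): no H
  1 × N: 2 H
  1 × N (charge +1): no H
  1 × O: no H
  Total hydrogens = 33.
Net charge +1.
Molecular formula: C20H33N2O+

C20H33N2O+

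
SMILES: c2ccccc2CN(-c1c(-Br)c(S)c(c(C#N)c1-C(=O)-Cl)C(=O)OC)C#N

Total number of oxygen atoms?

3

The symbol for oxygen appears 3 times in the SMILES.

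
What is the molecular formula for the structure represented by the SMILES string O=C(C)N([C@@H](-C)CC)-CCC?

Heavy atoms from the SMILES: 9 C, 1 N, 1 O.
Implicit hydrogens by atom environment:
  4 × C: 3 H each → 12
  3 × C: 2 H each → 6
  1 × C: 1 H
  1 × C: no H
  1 × N: no H
  1 × O: no H
  Total hydrogens = 19.
Molecular formula: C9H19NO

C9H19NO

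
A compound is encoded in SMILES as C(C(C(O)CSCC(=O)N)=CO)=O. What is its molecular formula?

C7H11NO4S

Heavy atoms from the SMILES: 7 C, 1 N, 4 O, 1 S.
Implicit hydrogens by atom environment:
  3 × C: 1 H each → 3
  2 × C: 2 H each → 4
  2 × C: no H
  2 × O: 1 H each → 2
  2 × O: no H
  1 × N: 2 H
  1 × S: no H
  Total hydrogens = 11.
Molecular formula: C7H11NO4S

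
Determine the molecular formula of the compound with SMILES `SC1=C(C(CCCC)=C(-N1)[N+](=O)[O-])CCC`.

Heavy atoms from the SMILES: 11 C, 2 N, 2 O, 1 S.
Implicit hydrogens by atom environment:
  5 × C: 2 H each → 10
  4 × C (aromatic): no H
  2 × C: 3 H each → 6
  1 × N (aromatic): 1 H
  1 × N (charge +1): no H
  1 × O: no H
  1 × O (charge -1): no H
  1 × S: 1 H
  Total hydrogens = 18.
Molecular formula: C11H18N2O2S

C11H18N2O2S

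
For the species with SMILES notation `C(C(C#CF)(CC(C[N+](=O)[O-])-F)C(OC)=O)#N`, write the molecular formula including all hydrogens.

C9H8F2N2O4

Heavy atoms from the SMILES: 9 C, 2 F, 2 N, 4 O.
Implicit hydrogens by atom environment:
  5 × C: no H
  3 × O: no H
  2 × C: 2 H each → 4
  2 × F: no H
  1 × C: 3 H
  1 × C: 1 H
  1 × N (charge +1): no H
  1 × N: no H
  1 × O (charge -1): no H
  Total hydrogens = 8.
Molecular formula: C9H8F2N2O4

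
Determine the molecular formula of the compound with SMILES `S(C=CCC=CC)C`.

C7H12S

Heavy atoms from the SMILES: 7 C, 1 S.
Implicit hydrogens by atom environment:
  4 × C: 1 H each → 4
  2 × C: 3 H each → 6
  1 × C: 2 H
  1 × S: no H
  Total hydrogens = 12.
Molecular formula: C7H12S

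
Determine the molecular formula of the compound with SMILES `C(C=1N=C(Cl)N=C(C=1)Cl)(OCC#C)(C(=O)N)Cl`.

Heavy atoms from the SMILES: 9 C, 3 Cl, 3 N, 2 O.
Implicit hydrogens by atom environment:
  3 × C (aromatic): no H
  3 × C: no H
  3 × Cl: no H
  2 × N (aromatic): no H
  2 × O: no H
  1 × C: 2 H
  1 × C (aromatic): 1 H
  1 × C: 1 H
  1 × N: 2 H
  Total hydrogens = 6.
Molecular formula: C9H6Cl3N3O2

C9H6Cl3N3O2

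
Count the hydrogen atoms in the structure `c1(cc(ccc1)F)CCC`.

Hydrogens are implicit in SMILES; fill each atom to its normal valence:
  4 × C (aromatic): 1 H each → 4
  2 × C: 2 H each → 4
  2 × C (aromatic): no H
  1 × C: 3 H
  1 × F: no H
  Total hydrogens = 11.

11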